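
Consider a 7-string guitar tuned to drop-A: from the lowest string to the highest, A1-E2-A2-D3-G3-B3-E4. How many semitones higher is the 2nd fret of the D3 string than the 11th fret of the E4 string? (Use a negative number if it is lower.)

D3 at fret 2 → E3 (MIDI 52); E4 at fret 11 → D♯5 (MIDI 75).
52 − 75 = -23, so the two pitches are 23 semitones apart.

-23 semitones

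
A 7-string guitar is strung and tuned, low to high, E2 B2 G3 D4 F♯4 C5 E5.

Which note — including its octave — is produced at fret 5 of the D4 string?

The open D4 string plus 5 semitones: D–D#–E–F–F#–G.
No B→C boundary is crossed, so the octave stays at 4.

G4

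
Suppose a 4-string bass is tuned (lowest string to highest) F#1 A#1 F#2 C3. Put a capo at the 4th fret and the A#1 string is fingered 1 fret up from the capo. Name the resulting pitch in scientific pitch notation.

D#2

The capo raises the open A#1 by 4 semitones to D2; fretting 1 more gives A#1 + 4 + 1 = A#1 + 5 semitones = D#2.
(Also written Eb.)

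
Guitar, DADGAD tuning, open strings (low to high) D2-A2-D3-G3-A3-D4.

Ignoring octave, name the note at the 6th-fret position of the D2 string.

D2 is MIDI 38. Adding 6 gives 44; 44 mod 12 = 8, i.e. G#.
(Equivalently spelled Ab.)

G#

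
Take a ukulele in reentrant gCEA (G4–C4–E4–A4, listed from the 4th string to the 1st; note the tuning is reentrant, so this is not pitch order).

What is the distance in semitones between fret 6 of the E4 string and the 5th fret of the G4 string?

2 semitones

E4 at fret 6 → A#4 (MIDI 70); G4 at fret 5 → C5 (MIDI 72).
70 − 72 = -2, so the two pitches are 2 semitones apart, with C5 the higher.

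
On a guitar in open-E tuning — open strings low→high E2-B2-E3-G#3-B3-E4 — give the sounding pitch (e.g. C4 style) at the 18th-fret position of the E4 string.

A#5

Each fret is one semitone, so E4 + 18 = A#5.
(Equivalently spelled Bb5.)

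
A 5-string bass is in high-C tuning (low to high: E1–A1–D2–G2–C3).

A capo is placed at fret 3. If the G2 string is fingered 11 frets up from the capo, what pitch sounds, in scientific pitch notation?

The capo raises the open G2 by 3 semitones to A#2; fretting 11 more gives G2 + 3 + 11 = G2 + 14 semitones = A3.

A3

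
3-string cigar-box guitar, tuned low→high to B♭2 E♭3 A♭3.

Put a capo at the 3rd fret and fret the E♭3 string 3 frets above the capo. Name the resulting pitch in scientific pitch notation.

A3

The capo raises the open E♭3 by 3 semitones to G♭3; fretting 3 more gives E♭3 + 3 + 3 = E♭3 + 6 semitones = A3.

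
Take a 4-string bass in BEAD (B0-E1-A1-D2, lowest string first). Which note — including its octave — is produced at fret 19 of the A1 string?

A1 is MIDI 33. Adding 19 gives 52, which is E3.

E3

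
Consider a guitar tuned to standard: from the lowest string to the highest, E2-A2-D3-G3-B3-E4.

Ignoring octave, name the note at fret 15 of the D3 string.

D3 is MIDI 50. Adding 15 gives 65; 65 mod 12 = 5, i.e. F.

F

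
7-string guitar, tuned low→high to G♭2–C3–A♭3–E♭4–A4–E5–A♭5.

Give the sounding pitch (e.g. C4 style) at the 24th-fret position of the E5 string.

Each fret is one semitone, so E5 + 24 = E7.

E7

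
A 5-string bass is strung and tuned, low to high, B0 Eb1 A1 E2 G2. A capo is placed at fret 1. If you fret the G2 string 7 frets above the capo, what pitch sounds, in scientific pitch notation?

Eb3

The capo raises the open G2 by 1 semitone to Ab2; fretting 7 more gives G2 + 1 + 7 = G2 + 8 semitones = Eb3.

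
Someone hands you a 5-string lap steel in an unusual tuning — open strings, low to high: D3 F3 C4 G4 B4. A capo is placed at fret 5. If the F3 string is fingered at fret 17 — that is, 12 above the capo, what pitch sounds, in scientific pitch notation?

The capo raises the open F3 by 5 semitones to A♯3; fretting 12 more gives F3 + 5 + 12 = F3 + 17 semitones = A♯4.
(Also written B♭.)

A♯4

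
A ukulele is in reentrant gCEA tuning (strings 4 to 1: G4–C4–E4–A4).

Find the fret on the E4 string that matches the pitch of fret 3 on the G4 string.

Fret 3 on G4 is MIDI 67 + 3 = 70 (A♯4). On the E4 string (open MIDI 64), that pitch is 70 − 64 = fret 6.

6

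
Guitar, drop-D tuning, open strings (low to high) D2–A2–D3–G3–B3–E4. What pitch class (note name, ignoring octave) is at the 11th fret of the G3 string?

The open G3 string plus 11 semitones: G–G#–A–A#–…–E–F–F#.
(Equivalently spelled Gb.)

F#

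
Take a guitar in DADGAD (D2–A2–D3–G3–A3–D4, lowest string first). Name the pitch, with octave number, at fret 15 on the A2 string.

Each fret is one semitone, so A2 + 15 = C4.

C4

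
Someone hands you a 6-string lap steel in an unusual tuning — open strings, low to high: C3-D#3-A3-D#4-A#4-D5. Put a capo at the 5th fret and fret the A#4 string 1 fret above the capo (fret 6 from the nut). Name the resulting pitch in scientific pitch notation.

E5

The capo raises the open A#4 by 5 semitones to D#5; fretting 1 more gives A#4 + 5 + 1 = A#4 + 6 semitones = E5.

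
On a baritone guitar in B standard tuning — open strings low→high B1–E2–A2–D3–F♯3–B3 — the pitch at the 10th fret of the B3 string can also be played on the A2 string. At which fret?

B3 at fret 10 is B3 + 10 semitones = A4.
The open A2 string is 14 semitones below the open B3, so the same pitch on the A2 string lies at fret 10 + 14 = 24.

24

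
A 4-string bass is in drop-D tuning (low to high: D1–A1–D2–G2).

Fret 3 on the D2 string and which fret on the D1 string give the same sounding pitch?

15

D2 at fret 3 is D2 + 3 semitones = F2.
The open D1 string is 12 semitones below the open D2, so the same pitch on the D1 string lies at fret 3 + 12 = 15.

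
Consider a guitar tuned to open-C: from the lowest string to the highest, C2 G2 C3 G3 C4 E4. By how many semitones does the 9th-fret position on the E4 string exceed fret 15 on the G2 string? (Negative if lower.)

15 semitones

E4 at fret 9 → C♯5 (MIDI 73); G2 at fret 15 → A♯3 (MIDI 58).
73 − 58 = 15, so the two pitches are 15 semitones apart.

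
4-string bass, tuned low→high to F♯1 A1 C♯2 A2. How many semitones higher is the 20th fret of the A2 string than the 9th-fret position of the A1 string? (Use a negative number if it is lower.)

23 semitones

A2 at fret 20 → F4 (MIDI 65); A1 at fret 9 → F♯2 (MIDI 42).
65 − 42 = 23, so the two pitches are 23 semitones apart.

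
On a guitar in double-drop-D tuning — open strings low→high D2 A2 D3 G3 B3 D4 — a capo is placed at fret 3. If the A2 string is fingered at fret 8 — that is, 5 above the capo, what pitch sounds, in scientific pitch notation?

F3

The capo raises the open A2 by 3 semitones to C3; fretting 5 more gives A2 + 3 + 5 = A2 + 8 semitones = F3.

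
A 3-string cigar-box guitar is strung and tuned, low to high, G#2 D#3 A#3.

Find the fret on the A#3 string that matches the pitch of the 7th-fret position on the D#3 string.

D#3 at fret 7 is D#3 + 7 semitones = A#3.
The open A#3 string is 7 semitones above the open D#3, so the same pitch on the A#3 string lies at fret 7 − 7 = 0.

0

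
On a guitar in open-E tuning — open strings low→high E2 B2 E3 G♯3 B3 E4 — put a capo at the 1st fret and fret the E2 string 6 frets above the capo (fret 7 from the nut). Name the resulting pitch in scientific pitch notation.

The capo raises the open E2 by 1 semitone to F2; fretting 6 more gives E2 + 1 + 6 = E2 + 7 semitones = B2.

B2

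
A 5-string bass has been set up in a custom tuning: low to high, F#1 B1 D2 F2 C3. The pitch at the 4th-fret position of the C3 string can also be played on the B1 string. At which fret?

17

Fret 4 on C3 is MIDI 48 + 4 = 52 (E3). On the B1 string (open MIDI 35), that pitch is 52 − 35 = fret 17.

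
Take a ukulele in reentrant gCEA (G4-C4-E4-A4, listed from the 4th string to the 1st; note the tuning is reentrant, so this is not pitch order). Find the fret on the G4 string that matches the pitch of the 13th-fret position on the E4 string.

Fret 13 on E4 is MIDI 64 + 13 = 77 (F5). On the G4 string (open MIDI 67), that pitch is 77 − 67 = fret 10.

10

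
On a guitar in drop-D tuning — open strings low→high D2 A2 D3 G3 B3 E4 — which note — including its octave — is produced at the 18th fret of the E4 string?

The open E4 string plus 18 semitones: E–F–F#–G–…–G#–A–A#.
The walk passes from B into C once, so the octave number goes from 4 to 5.

A#5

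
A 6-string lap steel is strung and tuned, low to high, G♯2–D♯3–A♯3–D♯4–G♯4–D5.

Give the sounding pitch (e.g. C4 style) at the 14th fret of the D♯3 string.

D♯3 is MIDI 51. Adding 14 gives 65, which is F4.

F4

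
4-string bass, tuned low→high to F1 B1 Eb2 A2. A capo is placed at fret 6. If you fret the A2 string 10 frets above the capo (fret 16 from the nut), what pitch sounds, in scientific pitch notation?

Db4

The capo raises the open A2 by 6 semitones to Eb3; fretting 10 more gives A2 + 6 + 10 = A2 + 16 semitones = Db4.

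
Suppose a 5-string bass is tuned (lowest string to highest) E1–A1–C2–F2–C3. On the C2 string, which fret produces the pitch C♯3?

C♯3 is 13 semitones above the open C2 (C–C#–D–D#–…–B–C–C#), so it sits at fret 13.

13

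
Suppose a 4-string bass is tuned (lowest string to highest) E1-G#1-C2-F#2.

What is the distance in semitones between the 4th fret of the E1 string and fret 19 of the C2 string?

E1 at fret 4 → G#1 (MIDI 32); C2 at fret 19 → G3 (MIDI 55).
32 − 55 = -23, so the two pitches are 23 semitones apart, with G3 the higher.

23 semitones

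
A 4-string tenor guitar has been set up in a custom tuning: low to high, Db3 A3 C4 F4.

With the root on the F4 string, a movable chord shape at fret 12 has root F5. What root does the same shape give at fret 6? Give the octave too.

Moving from fret 12 to fret 6 shifts the root by -6 semitones.
F5 down 6 semitones is B4.

B4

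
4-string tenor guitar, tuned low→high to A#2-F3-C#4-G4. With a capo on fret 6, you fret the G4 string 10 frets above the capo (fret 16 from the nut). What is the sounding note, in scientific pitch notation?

B5

The capo raises the open G4 by 6 semitones to C#5; fretting 10 more gives G4 + 6 + 10 = G4 + 16 semitones = B5.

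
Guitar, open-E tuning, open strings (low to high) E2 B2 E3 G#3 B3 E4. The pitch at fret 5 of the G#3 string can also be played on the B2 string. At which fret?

G#3 at fret 5 is G#3 + 5 semitones = C#4.
The open B2 string is 9 semitones below the open G#3, so the same pitch on the B2 string lies at fret 5 + 9 = 14.

14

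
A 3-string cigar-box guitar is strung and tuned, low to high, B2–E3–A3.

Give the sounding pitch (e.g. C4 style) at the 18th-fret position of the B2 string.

The open B2 string plus 18 semitones: B–C–C#–D–…–D#–E–F.
The walk passes from B into C 2 times, so the octave number goes from 2 to 4.

F4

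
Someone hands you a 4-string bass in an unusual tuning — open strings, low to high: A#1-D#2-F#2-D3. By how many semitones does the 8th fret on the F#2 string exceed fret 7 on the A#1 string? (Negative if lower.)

9 semitones

F#2 at fret 8 → D3 (MIDI 50); A#1 at fret 7 → F2 (MIDI 41).
50 − 41 = 9, so the two pitches are 9 semitones apart.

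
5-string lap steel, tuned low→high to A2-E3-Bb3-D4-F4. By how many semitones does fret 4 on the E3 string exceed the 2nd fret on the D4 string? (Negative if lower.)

E3 at fret 4 → Ab3 (MIDI 56); D4 at fret 2 → E4 (MIDI 64).
56 − 64 = -8, so the two pitches are 8 semitones apart.

-8 semitones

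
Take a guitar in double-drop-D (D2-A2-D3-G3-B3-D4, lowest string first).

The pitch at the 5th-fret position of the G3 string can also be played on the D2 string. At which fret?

G3 at fret 5 is G3 + 5 semitones = C4.
The open D2 string is 17 semitones below the open G3, so the same pitch on the D2 string lies at fret 5 + 17 = 22.

22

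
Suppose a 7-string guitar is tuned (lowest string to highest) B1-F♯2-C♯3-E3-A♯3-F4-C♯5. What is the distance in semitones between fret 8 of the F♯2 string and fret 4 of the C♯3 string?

F♯2 at fret 8 → D3 (MIDI 50); C♯3 at fret 4 → F3 (MIDI 53).
50 − 53 = -3, so the two pitches are 3 semitones apart, with F3 the higher.

3 semitones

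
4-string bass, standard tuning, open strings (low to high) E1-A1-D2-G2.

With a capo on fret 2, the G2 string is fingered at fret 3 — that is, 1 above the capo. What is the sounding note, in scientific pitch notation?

The capo raises the open G2 by 2 semitones to A2; fretting 1 more gives G2 + 2 + 1 = G2 + 3 semitones = A#2.
(Also written Bb.)

A#2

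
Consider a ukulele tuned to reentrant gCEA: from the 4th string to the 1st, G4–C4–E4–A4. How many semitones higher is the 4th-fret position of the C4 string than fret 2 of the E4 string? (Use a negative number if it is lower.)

-2 semitones

C4 at fret 4 → E4 (MIDI 64); E4 at fret 2 → F#4 (MIDI 66).
64 − 66 = -2, so the two pitches are 2 semitones apart.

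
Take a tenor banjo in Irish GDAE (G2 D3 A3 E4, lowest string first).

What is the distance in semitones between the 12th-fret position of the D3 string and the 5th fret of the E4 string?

D3 at fret 12 → D4 (MIDI 62); E4 at fret 5 → A4 (MIDI 69).
62 − 69 = -7, so the two pitches are 7 semitones apart, with A4 the higher.

7 semitones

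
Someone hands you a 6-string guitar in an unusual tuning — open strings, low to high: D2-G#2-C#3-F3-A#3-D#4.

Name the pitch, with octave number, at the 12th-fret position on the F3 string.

The open F3 string plus 12 semitones: F–F#–G–G#–…–D#–E–F.
The walk passes from B into C once, so the octave number goes from 3 to 4.

F4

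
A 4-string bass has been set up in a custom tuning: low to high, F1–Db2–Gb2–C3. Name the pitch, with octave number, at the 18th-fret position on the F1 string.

B2

F1 is MIDI 29. Adding 18 gives 47, which is B2.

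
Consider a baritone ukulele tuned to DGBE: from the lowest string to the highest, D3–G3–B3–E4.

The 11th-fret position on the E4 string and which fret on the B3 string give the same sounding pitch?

E4 at fret 11 is E4 + 11 semitones = D#5.
The open B3 string is 5 semitones below the open E4, so the same pitch on the B3 string lies at fret 11 + 5 = 16.

16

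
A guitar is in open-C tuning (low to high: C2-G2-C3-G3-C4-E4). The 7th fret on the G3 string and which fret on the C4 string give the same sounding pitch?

G3 at fret 7 is G3 + 7 semitones = D4.
The open C4 string is 5 semitones above the open G3, so the same pitch on the C4 string lies at fret 7 − 5 = 2.

2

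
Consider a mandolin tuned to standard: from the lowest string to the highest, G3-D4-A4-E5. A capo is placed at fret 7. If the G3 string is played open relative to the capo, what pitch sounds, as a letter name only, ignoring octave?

D

The capo raises the open G3 by 7 semitones to D4; fretting 0 more gives G3 + 7 + 0 = G3 + 7 semitones, landing on D.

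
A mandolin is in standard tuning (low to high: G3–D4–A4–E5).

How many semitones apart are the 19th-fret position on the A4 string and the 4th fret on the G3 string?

29 semitones

A4 at fret 19 → E6 (MIDI 88); G3 at fret 4 → B3 (MIDI 59).
88 − 59 = 29, so the two pitches are 29 semitones apart, with E6 the higher.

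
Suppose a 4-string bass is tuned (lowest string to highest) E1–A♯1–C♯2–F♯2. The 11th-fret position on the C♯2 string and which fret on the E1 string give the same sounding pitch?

Fret 11 on C♯2 is MIDI 37 + 11 = 48 (C3). On the E1 string (open MIDI 28), that pitch is 48 − 28 = fret 20.

20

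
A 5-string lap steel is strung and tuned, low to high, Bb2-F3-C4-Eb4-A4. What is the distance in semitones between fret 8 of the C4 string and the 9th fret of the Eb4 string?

C4 at fret 8 → Ab4 (MIDI 68); Eb4 at fret 9 → C5 (MIDI 72).
68 − 72 = -4, so the two pitches are 4 semitones apart, with C5 the higher.

4 semitones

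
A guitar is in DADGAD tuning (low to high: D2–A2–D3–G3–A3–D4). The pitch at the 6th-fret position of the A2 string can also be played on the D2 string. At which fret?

A2 at fret 6 is A2 + 6 semitones = D♯3.
The open D2 string is 7 semitones below the open A2, so the same pitch on the D2 string lies at fret 6 + 7 = 13.

13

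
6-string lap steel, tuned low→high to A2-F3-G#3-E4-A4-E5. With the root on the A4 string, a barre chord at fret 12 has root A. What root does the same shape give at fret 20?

F

Moving from fret 12 to fret 20 shifts the root by 8 semitones.
A up 8 semitones is F.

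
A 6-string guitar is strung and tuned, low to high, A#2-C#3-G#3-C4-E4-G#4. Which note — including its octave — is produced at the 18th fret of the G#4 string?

The open G#4 string plus 18 semitones: G#–A–A#–B–…–C–C#–D.
The walk passes from B into C 2 times, so the octave number goes from 4 to 6.

D6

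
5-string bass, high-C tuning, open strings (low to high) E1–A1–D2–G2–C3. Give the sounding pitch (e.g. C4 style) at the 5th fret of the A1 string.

D2

A1 is MIDI 33. Adding 5 gives 38, which is D2.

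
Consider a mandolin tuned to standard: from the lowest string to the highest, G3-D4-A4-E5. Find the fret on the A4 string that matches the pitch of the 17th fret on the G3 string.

Fret 17 on G3 is MIDI 55 + 17 = 72 (C5). On the A4 string (open MIDI 69), that pitch is 72 − 69 = fret 3.

3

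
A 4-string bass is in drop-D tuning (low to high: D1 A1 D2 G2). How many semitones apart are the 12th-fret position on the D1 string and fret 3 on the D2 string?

D1 at fret 12 → D2 (MIDI 38); D2 at fret 3 → F2 (MIDI 41).
38 − 41 = -3, so the two pitches are 3 semitones apart, with F2 the higher.

3 semitones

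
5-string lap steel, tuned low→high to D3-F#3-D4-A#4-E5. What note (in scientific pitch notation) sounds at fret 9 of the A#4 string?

G5

The open A#4 string plus 9 semitones: A#–B–C–C#–D–D#–E–F–F#–G.
The walk passes from B into C once, so the octave number goes from 4 to 5.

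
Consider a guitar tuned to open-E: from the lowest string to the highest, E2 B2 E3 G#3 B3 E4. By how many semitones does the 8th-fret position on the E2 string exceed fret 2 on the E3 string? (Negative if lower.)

-6 semitones

E2 at fret 8 → C3 (MIDI 48); E3 at fret 2 → F#3 (MIDI 54).
48 − 54 = -6, so the two pitches are 6 semitones apart.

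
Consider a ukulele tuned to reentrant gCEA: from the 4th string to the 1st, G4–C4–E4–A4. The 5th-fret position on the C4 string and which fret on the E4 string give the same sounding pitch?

1

C4 at fret 5 is C4 + 5 semitones = F4.
The open E4 string is 4 semitones above the open C4, so the same pitch on the E4 string lies at fret 5 − 4 = 1.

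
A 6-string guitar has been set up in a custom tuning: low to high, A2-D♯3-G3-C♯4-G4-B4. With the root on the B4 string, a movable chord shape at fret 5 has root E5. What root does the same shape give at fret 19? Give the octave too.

Moving from fret 5 to fret 19 shifts the root by 14 semitones.
E5 up 14 semitones is F♯6.

F♯6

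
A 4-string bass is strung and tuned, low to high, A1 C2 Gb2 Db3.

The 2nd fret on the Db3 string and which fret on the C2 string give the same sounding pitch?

Db3 at fret 2 is Db3 + 2 semitones = Eb3.
The open C2 string is 13 semitones below the open Db3, so the same pitch on the C2 string lies at fret 2 + 13 = 15.

15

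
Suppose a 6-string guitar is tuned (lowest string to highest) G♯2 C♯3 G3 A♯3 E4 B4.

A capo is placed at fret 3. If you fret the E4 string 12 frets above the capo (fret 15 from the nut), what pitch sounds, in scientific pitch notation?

The capo raises the open E4 by 3 semitones to G4; fretting 12 more gives E4 + 3 + 12 = E4 + 15 semitones = G5.

G5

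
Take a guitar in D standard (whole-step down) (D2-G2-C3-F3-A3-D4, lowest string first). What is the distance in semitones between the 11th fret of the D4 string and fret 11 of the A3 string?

D4 at fret 11 → C#5 (MIDI 73); A3 at fret 11 → G#4 (MIDI 68).
73 − 68 = 5, so the two pitches are 5 semitones apart, with C#5 the higher.

5 semitones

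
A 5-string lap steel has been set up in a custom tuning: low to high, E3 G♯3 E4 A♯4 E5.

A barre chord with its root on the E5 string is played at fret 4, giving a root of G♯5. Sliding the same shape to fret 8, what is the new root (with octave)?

C6

Moving from fret 4 to fret 8 shifts the root by 4 semitones.
G♯5 up 4 semitones is C6.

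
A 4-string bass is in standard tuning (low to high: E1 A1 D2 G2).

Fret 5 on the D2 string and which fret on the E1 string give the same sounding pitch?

Fret 5 on D2 is MIDI 38 + 5 = 43 (G2). On the E1 string (open MIDI 28), that pitch is 43 − 28 = fret 15.

15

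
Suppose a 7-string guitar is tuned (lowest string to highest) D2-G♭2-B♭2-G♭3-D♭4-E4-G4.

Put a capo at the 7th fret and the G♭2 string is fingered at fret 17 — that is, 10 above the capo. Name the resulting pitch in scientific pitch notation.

The capo raises the open G♭2 by 7 semitones to D♭3; fretting 10 more gives G♭2 + 7 + 10 = G♭2 + 17 semitones = B3.

B3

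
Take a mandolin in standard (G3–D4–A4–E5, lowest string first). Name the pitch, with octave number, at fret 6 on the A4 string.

Each fret is one semitone, so A4 + 6 = D#5.
(Equivalently spelled Eb5.)

D#5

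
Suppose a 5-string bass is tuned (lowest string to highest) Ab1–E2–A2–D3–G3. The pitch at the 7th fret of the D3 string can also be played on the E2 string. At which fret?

17

D3 at fret 7 is D3 + 7 semitones = A3.
The open E2 string is 10 semitones below the open D3, so the same pitch on the E2 string lies at fret 7 + 10 = 17.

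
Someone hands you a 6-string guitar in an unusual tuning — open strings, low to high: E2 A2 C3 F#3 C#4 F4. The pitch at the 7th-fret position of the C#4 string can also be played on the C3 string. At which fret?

C#4 at fret 7 is C#4 + 7 semitones = G#4.
The open C3 string is 13 semitones below the open C#4, so the same pitch on the C3 string lies at fret 7 + 13 = 20.

20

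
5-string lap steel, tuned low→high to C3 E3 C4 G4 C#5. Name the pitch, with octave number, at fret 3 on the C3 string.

C3 is MIDI 48. Adding 3 gives 51, which is D#3.
(Equivalently spelled Eb3.)

D#3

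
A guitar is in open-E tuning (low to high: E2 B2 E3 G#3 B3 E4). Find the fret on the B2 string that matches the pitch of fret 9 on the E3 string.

14

E3 at fret 9 is E3 + 9 semitones = C#4.
The open B2 string is 5 semitones below the open E3, so the same pitch on the B2 string lies at fret 9 + 5 = 14.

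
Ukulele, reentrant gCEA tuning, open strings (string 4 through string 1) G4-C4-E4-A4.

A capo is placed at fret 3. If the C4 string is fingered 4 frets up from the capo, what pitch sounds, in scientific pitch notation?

The capo raises the open C4 by 3 semitones to D#4; fretting 4 more gives C4 + 3 + 4 = C4 + 7 semitones = G4.

G4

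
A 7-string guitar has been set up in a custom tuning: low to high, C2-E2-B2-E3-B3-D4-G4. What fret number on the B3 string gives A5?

22

A5 is 22 semitones above the open B3 (B–C–C#–D–…–G–G#–A), so it sits at fret 22.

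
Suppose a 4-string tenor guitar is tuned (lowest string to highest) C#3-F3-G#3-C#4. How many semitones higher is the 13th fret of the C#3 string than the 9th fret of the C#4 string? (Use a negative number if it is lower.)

-8 semitones

C#3 at fret 13 → D4 (MIDI 62); C#4 at fret 9 → A#4 (MIDI 70).
62 − 70 = -8, so the two pitches are 8 semitones apart.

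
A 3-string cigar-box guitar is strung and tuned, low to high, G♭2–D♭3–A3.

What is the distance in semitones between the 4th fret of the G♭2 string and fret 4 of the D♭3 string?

7 semitones

G♭2 at fret 4 → B♭2 (MIDI 46); D♭3 at fret 4 → F3 (MIDI 53).
46 − 53 = -7, so the two pitches are 7 semitones apart, with F3 the higher.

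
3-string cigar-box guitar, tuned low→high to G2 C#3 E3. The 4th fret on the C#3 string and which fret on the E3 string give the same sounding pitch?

1

C#3 at fret 4 is C#3 + 4 semitones = F3.
The open E3 string is 3 semitones above the open C#3, so the same pitch on the E3 string lies at fret 4 − 3 = 1.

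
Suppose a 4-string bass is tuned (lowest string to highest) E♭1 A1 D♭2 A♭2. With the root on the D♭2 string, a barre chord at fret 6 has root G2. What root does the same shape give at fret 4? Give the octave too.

Moving from fret 6 to fret 4 shifts the root by -2 semitones.
G2 down 2 semitones is F2.

F2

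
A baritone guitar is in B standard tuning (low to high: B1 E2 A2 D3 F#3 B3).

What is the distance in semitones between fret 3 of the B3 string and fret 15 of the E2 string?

B3 at fret 3 → D4 (MIDI 62); E2 at fret 15 → G3 (MIDI 55).
62 − 55 = 7, so the two pitches are 7 semitones apart, with D4 the higher.

7 semitones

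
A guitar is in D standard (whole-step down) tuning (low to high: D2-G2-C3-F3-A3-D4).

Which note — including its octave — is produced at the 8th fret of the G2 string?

The open G2 string plus 8 semitones: G–G#–A–A#–B–C–C#–D–D#.
The walk passes from B into C once, so the octave number goes from 2 to 3.
(Equivalently spelled E♭3.)

D♯3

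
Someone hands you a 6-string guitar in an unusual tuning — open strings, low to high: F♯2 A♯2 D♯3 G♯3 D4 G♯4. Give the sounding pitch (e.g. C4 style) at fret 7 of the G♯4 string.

D♯5

Each fret is one semitone, so G♯4 + 7 = D♯5.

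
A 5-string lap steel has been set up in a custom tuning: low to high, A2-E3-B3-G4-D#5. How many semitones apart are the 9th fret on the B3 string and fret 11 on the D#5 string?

B3 at fret 9 → G#4 (MIDI 68); D#5 at fret 11 → D6 (MIDI 86).
68 − 86 = -18, so the two pitches are 18 semitones apart, with D6 the higher.

18 semitones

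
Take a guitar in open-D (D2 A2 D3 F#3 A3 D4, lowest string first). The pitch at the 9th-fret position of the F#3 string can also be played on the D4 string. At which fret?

1

Fret 9 on F#3 is MIDI 54 + 9 = 63 (D#4). On the D4 string (open MIDI 62), that pitch is 63 − 62 = fret 1.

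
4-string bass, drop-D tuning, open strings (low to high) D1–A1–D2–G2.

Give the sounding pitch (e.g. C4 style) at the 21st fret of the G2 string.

E4

G2 is MIDI 43. Adding 21 gives 64, which is E4.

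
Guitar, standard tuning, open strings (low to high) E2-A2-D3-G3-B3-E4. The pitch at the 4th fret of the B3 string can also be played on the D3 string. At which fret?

B3 at fret 4 is B3 + 4 semitones = D♯4.
The open D3 string is 9 semitones below the open B3, so the same pitch on the D3 string lies at fret 4 + 9 = 13.

13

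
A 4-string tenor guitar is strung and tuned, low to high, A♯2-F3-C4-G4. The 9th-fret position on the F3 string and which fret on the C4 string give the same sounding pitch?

2

Fret 9 on F3 is MIDI 53 + 9 = 62 (D4). On the C4 string (open MIDI 60), that pitch is 62 − 60 = fret 2.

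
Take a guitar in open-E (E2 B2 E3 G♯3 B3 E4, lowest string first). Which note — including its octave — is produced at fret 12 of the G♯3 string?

G♯4

Each fret is one semitone, so G♯3 + 12 = G♯4.
(Equivalently spelled A♭4.)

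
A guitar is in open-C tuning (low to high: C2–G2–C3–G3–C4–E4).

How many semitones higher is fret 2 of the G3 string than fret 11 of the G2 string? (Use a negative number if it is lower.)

G3 at fret 2 → A3 (MIDI 57); G2 at fret 11 → F#3 (MIDI 54).
57 − 54 = 3, so the two pitches are 3 semitones apart.

3 semitones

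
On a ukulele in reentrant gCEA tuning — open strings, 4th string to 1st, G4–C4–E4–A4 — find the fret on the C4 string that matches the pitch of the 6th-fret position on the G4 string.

13

G4 at fret 6 is G4 + 6 semitones = C#5.
The open C4 string is 7 semitones below the open G4, so the same pitch on the C4 string lies at fret 6 + 7 = 13.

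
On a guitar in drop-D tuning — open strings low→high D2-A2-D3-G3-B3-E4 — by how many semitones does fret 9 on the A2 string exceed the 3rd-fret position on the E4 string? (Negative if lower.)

A2 at fret 9 → F#3 (MIDI 54); E4 at fret 3 → G4 (MIDI 67).
54 − 67 = -13, so the two pitches are 13 semitones apart.

-13 semitones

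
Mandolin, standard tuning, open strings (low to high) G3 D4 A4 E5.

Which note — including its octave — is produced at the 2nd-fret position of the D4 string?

Each fret is one semitone, so D4 + 2 = E4.

E4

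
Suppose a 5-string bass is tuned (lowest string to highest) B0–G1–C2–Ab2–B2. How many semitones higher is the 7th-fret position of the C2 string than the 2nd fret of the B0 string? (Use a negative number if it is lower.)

18 semitones

C2 at fret 7 → G2 (MIDI 43); B0 at fret 2 → Db1 (MIDI 25).
43 − 25 = 18, so the two pitches are 18 semitones apart.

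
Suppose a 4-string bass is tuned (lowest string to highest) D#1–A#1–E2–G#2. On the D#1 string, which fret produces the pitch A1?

6

A1 is 6 semitones above the open D#1 (D#–E–F–F#–G–G#–A), so it sits at fret 6.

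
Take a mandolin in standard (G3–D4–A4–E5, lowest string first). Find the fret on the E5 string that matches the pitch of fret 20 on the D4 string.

Fret 20 on D4 is MIDI 62 + 20 = 82 (A♯5). On the E5 string (open MIDI 76), that pitch is 82 − 76 = fret 6.

6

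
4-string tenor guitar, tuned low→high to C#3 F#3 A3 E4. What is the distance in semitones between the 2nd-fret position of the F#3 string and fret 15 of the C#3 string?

8 semitones

F#3 at fret 2 → G#3 (MIDI 56); C#3 at fret 15 → E4 (MIDI 64).
56 − 64 = -8, so the two pitches are 8 semitones apart, with E4 the higher.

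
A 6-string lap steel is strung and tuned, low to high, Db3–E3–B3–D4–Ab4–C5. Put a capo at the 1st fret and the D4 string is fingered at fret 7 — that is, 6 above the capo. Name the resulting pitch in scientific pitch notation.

A4

The capo raises the open D4 by 1 semitone to Eb4; fretting 6 more gives D4 + 1 + 6 = D4 + 7 semitones = A4.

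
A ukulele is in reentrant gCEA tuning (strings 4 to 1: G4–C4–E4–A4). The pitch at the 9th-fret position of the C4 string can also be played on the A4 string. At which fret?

0

C4 at fret 9 is C4 + 9 semitones = A4.
The open A4 string is 9 semitones above the open C4, so the same pitch on the A4 string lies at fret 9 − 9 = 0.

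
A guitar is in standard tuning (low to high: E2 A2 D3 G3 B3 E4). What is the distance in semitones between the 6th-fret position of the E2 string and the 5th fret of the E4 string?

23 semitones

E2 at fret 6 → A♯2 (MIDI 46); E4 at fret 5 → A4 (MIDI 69).
46 − 69 = -23, so the two pitches are 23 semitones apart, with A4 the higher.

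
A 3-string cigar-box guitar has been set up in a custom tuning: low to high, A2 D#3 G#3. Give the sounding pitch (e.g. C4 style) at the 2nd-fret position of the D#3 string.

Each fret is one semitone, so D#3 + 2 = F3.

F3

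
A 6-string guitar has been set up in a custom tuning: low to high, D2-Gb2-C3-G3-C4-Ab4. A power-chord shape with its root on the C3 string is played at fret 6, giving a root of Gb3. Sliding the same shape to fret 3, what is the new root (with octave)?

Moving from fret 6 to fret 3 shifts the root by -3 semitones.
Gb3 down 3 semitones is Eb3.

Eb3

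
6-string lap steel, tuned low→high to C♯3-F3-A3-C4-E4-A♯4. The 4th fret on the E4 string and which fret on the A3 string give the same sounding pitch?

11

Fret 4 on E4 is MIDI 64 + 4 = 68 (G♯4). On the A3 string (open MIDI 57), that pitch is 68 − 57 = fret 11.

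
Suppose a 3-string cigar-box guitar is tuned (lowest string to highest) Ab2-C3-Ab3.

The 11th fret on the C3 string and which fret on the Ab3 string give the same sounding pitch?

C3 at fret 11 is C3 + 11 semitones = B3.
The open Ab3 string is 8 semitones above the open C3, so the same pitch on the Ab3 string lies at fret 11 − 8 = 3.

3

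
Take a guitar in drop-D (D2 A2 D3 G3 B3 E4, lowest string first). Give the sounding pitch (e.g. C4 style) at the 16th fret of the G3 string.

B4

G3 is MIDI 55. Adding 16 gives 71, which is B4.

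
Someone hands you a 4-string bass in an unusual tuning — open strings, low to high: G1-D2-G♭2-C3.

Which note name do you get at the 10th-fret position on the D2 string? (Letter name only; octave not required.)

Each fret is one semitone, so D2 + 10 = C.

C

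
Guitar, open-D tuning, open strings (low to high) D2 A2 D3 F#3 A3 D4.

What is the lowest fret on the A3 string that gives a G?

From A3, count semitones up the chromatic scale until reaching G: A–A#–B–C–…–F–F#–G — 10 steps.

10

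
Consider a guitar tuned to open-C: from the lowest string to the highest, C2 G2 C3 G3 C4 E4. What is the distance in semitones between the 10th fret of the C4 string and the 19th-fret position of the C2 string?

15 semitones

C4 at fret 10 → A#4 (MIDI 70); C2 at fret 19 → G3 (MIDI 55).
70 − 55 = 15, so the two pitches are 15 semitones apart, with A#4 the higher.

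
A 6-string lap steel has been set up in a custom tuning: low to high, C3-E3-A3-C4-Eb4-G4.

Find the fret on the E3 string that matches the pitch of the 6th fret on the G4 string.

21

G4 at fret 6 is G4 + 6 semitones = Db5.
The open E3 string is 15 semitones below the open G4, so the same pitch on the E3 string lies at fret 6 + 15 = 21.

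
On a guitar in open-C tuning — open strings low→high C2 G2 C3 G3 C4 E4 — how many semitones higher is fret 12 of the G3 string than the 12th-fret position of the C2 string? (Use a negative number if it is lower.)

19 semitones

G3 at fret 12 → G4 (MIDI 67); C2 at fret 12 → C3 (MIDI 48).
67 − 48 = 19, so the two pitches are 19 semitones apart.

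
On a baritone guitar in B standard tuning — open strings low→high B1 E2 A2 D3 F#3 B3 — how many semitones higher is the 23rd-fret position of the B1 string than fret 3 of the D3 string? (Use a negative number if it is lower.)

B1 at fret 23 → A#3 (MIDI 58); D3 at fret 3 → F3 (MIDI 53).
58 − 53 = 5, so the two pitches are 5 semitones apart.

5 semitones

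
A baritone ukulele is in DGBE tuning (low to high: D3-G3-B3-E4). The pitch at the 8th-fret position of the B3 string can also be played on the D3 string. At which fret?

B3 at fret 8 is B3 + 8 semitones = G4.
The open D3 string is 9 semitones below the open B3, so the same pitch on the D3 string lies at fret 8 + 9 = 17.

17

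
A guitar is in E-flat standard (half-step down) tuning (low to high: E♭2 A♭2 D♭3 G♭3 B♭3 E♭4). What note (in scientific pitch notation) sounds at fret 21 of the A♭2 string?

F4

Each fret is one semitone, so A♭2 + 21 = F4.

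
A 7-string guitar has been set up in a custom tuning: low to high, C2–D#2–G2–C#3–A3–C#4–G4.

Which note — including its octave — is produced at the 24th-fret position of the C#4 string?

C#6

The open C#4 string plus 24 semitones: C#–D–D#–E–…–B–C–C#.
The walk passes from B into C 2 times, so the octave number goes from 4 to 6.
(Equivalently spelled Db6.)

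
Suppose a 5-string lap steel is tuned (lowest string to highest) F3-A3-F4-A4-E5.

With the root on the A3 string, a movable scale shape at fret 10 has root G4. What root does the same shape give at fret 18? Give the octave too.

Moving from fret 10 to fret 18 shifts the root by 8 semitones.
G4 up 8 semitones is E♭5.

E♭5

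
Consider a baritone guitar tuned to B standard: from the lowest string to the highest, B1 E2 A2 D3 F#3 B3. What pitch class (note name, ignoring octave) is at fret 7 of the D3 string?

A

D3 is MIDI 50. Adding 7 gives 57; 57 mod 12 = 9, i.e. A.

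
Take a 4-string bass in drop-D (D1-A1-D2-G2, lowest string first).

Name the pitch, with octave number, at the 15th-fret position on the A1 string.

C3

A1 is MIDI 33. Adding 15 gives 48, which is C3.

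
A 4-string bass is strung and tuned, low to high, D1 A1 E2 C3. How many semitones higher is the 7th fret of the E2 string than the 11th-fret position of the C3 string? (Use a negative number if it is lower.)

E2 at fret 7 → B2 (MIDI 47); C3 at fret 11 → B3 (MIDI 59).
47 − 59 = -12, so the two pitches are 12 semitones apart.

-12 semitones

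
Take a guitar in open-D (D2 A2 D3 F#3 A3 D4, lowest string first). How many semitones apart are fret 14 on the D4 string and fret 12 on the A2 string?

19 semitones

D4 at fret 14 → E5 (MIDI 76); A2 at fret 12 → A3 (MIDI 57).
76 − 57 = 19, so the two pitches are 19 semitones apart, with E5 the higher.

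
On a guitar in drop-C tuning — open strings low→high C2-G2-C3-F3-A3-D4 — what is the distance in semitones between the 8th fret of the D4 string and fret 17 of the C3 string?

D4 at fret 8 → A♯4 (MIDI 70); C3 at fret 17 → F4 (MIDI 65).
70 − 65 = 5, so the two pitches are 5 semitones apart, with A♯4 the higher.

5 semitones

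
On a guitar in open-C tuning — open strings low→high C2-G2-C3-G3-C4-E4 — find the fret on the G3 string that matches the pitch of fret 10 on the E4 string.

19

E4 at fret 10 is E4 + 10 semitones = D5.
The open G3 string is 9 semitones below the open E4, so the same pitch on the G3 string lies at fret 10 + 9 = 19.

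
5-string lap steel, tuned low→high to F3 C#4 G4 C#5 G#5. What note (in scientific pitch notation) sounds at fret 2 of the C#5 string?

D#5

C#5 is MIDI 73. Adding 2 gives 75, which is D#5.
(Equivalently spelled Eb5.)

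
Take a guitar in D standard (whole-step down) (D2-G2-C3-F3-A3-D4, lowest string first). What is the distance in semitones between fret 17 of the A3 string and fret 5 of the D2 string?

A3 at fret 17 → D5 (MIDI 74); D2 at fret 5 → G2 (MIDI 43).
74 − 43 = 31, so the two pitches are 31 semitones apart, with D5 the higher.

31 semitones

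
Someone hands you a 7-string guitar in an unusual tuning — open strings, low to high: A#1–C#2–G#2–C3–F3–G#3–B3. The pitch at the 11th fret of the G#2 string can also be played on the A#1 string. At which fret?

Fret 11 on G#2 is MIDI 44 + 11 = 55 (G3). On the A#1 string (open MIDI 34), that pitch is 55 − 34 = fret 21.

21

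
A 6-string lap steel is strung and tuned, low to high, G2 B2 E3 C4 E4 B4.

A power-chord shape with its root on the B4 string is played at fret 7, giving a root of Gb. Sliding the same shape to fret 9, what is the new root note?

Moving from fret 7 to fret 9 shifts the root by 2 semitones.
Gb up 2 semitones is Ab.

Ab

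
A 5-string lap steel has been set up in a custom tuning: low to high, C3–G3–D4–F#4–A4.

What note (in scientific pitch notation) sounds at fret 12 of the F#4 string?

The open F#4 string plus 12 semitones: F#–G–G#–A–…–E–F–F#.
The walk passes from B into C once, so the octave number goes from 4 to 5.
(Equivalently spelled Gb5.)

F#5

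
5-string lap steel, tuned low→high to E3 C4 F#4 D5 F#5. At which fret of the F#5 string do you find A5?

3

A5 is 3 semitones above the open F#5 (F#–G–G#–A), so it sits at fret 3.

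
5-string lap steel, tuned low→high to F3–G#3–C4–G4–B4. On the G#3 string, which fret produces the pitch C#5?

17

C#5 is 17 semitones above the open G#3 (G#–A–A#–B–…–B–C–C#), so it sits at fret 17.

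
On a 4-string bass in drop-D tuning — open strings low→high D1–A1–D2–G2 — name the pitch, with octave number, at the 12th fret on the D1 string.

D2

The open D1 string plus 12 semitones: D–D#–E–F–…–C–C#–D.
The walk passes from B into C once, so the octave number goes from 1 to 2.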